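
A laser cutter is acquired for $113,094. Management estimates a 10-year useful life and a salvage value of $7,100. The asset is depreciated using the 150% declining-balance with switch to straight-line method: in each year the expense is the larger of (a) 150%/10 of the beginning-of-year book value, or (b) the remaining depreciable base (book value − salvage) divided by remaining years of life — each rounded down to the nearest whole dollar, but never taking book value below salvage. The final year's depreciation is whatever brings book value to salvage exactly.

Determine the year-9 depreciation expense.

Depreciable base = $113,094 − $7,100 = $105,994.
Year 1: DB = ⌊$113,094 × 150%/10⌋ = $16,964; SL = ⌊$105,994/10⌋ = $10,599 → take DB $16,964. Book value $96,130.
Year 2: DB = ⌊$96,130 × 150%/10⌋ = $14,419; SL = ⌊$89,030/9⌋ = $9,892 → take DB $14,419. Book value $81,711.
Year 3: DB = ⌊$81,711 × 150%/10⌋ = $12,256; SL = ⌊$74,611/8⌋ = $9,326 → take DB $12,256. Book value $69,455.
Year 4: DB = ⌊$69,455 × 150%/10⌋ = $10,418; SL = ⌊$62,355/7⌋ = $8,907 → take DB $10,418. Book value $59,037.
Year 5: DB = ⌊$59,037 × 150%/10⌋ = $8,855; SL = ⌊$51,937/6⌋ = $8,656 → take DB $8,855. Book value $50,182.
Year 6: DB = ⌊$50,182 × 150%/10⌋ = $7,527; SL = ⌊$43,082/5⌋ = $8,616 → take SL $8,616. Book value $41,566.
Year 7: DB = ⌊$41,566 × 150%/10⌋ = $6,234; SL = ⌊$34,466/4⌋ = $8,616 → take SL $8,616. Book value $32,950.
Year 8: DB = ⌊$32,950 × 150%/10⌋ = $4,942; SL = ⌊$25,850/3⌋ = $8,616 → take SL $8,616. Book value $24,334.
Year 9: DB = ⌊$24,334 × 150%/10⌋ = $3,650; SL = ⌊$17,234/2⌋ = $8,617 → take SL $8,617. Book value $15,717.

$8,617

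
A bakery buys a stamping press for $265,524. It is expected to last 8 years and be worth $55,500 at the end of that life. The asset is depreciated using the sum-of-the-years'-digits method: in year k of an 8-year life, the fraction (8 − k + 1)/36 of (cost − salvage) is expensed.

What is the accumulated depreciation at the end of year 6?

$192,522

Depreciable base = $265,524 − $55,500 = $210,024.
Sum of the years' digits = 8+7+6+5+4+3+2+1 = 36.
Year 1: $210,024 × 8/36 = $46,672. Book value $218,852.
Year 2: $210,024 × 7/36 = $40,838. Book value $178,014.
Year 3: $210,024 × 6/36 = $35,004. Book value $143,010.
Year 4: $210,024 × 5/36 = $29,170. Book value $113,840.
Year 5: $210,024 × 4/36 = $23,336. Book value $90,504.
Year 6: $210,024 × 3/36 = $17,502. Book value $73,002.
Accumulated through year 6 = $265,524 − $73,002 = $192,522.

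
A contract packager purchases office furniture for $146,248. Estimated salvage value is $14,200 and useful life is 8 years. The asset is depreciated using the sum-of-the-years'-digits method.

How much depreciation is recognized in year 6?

Depreciable base = $146,248 − $14,200 = $132,048.
Sum of the years' digits = 8+7+6+5+4+3+2+1 = 36.
Year 1: $132,048 × 8/36 = $29,344. Book value $116,904.
Year 2: $132,048 × 7/36 = $25,676. Book value $91,228.
Year 3: $132,048 × 6/36 = $22,008. Book value $69,220.
Year 4: $132,048 × 5/36 = $18,340. Book value $50,880.
Year 5: $132,048 × 4/36 = $14,672. Book value $36,208.
Year 6: $132,048 × 3/36 = $11,004. Book value $25,204.

$11,004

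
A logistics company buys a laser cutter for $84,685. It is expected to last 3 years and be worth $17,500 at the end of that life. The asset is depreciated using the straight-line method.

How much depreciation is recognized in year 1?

$22,395

Depreciable base = $84,685 − $17,500 = $67,185.
Annual expense = $67,185 / 3 = $22,395.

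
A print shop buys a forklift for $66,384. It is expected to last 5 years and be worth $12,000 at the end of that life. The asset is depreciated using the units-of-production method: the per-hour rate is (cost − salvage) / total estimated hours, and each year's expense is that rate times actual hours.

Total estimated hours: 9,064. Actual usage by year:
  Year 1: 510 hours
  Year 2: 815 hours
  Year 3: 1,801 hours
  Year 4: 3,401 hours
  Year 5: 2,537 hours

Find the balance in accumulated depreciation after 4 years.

$39,162

Depreciable base = $66,384 − $12,000 = $54,384.
Rate = $54,384 / 9,064 hours = $6 per hour.
Year 1: 510 × $6 = $3,060. Book value $63,324.
Year 2: 815 × $6 = $4,890. Book value $58,434.
Year 3: 1,801 × $6 = $10,806. Book value $47,628.
Year 4: 3,401 × $6 = $20,406. Book value $27,222.
Accumulated through year 4 = $66,384 − $27,222 = $39,162.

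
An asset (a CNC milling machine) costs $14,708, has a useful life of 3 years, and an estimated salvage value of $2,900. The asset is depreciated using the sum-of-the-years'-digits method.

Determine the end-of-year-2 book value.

Depreciable base = $14,708 − $2,900 = $11,808.
Sum of the years' digits = 3+2+1 = 6.
Year 1: $11,808 × 3/6 = $5,904. Book value $8,804.
Year 2: $11,808 × 2/6 = $3,936. Book value $4,868.

$4,868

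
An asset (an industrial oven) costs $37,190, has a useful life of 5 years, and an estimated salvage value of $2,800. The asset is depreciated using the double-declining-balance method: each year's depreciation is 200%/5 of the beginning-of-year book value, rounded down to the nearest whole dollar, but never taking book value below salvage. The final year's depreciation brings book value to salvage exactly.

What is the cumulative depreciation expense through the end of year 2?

Depreciable base = $37,190 − $2,800 = $34,390.
Year 1: ⌊$37,190 × 200%/5⌋ = $14,876. Book value $22,314.
Year 2: ⌊$22,314 × 200%/5⌋ = $8,925. Book value $13,389.
Accumulated through year 2 = $37,190 − $13,389 = $23,801.

$23,801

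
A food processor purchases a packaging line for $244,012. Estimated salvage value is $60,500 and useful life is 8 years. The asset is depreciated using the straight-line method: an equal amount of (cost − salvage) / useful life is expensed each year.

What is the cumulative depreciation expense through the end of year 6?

$137,634

Depreciable base = $244,012 − $60,500 = $183,512.
Annual expense = $183,512 / 8 = $22,939.
End of year 1: book value $221,073.
End of year 2: book value $198,134.
End of year 3: book value $175,195.
End of year 4: book value $152,256.
End of year 5: book value $129,317.
End of year 6: book value $106,378.
Accumulated through year 6 = $244,012 − $106,378 = $137,634.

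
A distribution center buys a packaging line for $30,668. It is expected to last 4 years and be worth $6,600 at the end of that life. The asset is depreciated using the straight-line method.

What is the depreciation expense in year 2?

Depreciable base = $30,668 − $6,600 = $24,068.
Annual expense = $24,068 / 4 = $6,017.

$6,017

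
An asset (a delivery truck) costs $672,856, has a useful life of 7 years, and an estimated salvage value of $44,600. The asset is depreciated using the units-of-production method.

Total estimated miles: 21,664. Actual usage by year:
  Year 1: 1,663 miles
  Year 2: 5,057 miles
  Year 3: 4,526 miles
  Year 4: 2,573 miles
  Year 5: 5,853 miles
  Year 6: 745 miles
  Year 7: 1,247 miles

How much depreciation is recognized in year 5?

$169,737

Depreciable base = $672,856 − $44,600 = $628,256.
Rate = $628,256 / 21,664 miles = $29 per mile.
Year 1: 1,663 × $29 = $48,227. Book value $624,629.
Year 2: 5,057 × $29 = $146,653. Book value $477,976.
Year 3: 4,526 × $29 = $131,254. Book value $346,722.
Year 4: 2,573 × $29 = $74,617. Book value $272,105.
Year 5: 5,853 × $29 = $169,737. Book value $102,368.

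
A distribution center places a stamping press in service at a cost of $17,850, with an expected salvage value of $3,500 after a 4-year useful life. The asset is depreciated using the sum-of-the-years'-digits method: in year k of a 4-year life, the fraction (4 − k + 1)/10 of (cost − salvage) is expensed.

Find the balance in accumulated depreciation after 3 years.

$12,915

Depreciable base = $17,850 − $3,500 = $14,350.
Sum of the years' digits = 4+3+2+1 = 10.
Year 1: $14,350 × 4/10 = $5,740. Book value $12,110.
Year 2: $14,350 × 3/10 = $4,305. Book value $7,805.
Year 3: $14,350 × 2/10 = $2,870. Book value $4,935.
Accumulated through year 3 = $17,850 − $4,935 = $12,915.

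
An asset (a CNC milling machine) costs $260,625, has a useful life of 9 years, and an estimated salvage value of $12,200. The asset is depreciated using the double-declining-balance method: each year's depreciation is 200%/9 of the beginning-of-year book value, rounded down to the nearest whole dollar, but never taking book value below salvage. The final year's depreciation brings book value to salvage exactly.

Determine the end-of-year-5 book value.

$74,183

Depreciable base = $260,625 − $12,200 = $248,425.
Year 1: ⌊$260,625 × 200%/9⌋ = $57,916. Book value $202,709.
Year 2: ⌊$202,709 × 200%/9⌋ = $45,046. Book value $157,663.
Year 3: ⌊$157,663 × 200%/9⌋ = $35,036. Book value $122,627.
Year 4: ⌊$122,627 × 200%/9⌋ = $27,250. Book value $95,377.
Year 5: ⌊$95,377 × 200%/9⌋ = $21,194. Book value $74,183.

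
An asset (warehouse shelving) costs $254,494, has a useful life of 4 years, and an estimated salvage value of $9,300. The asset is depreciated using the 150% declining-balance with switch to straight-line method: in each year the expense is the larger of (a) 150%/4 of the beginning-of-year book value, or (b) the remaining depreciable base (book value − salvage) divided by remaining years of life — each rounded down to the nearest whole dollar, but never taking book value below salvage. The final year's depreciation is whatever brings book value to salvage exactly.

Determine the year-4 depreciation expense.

Depreciable base = $254,494 − $9,300 = $245,194.
Year 1: DB = ⌊$254,494 × 150%/4⌋ = $95,435; SL = ⌊$245,194/4⌋ = $61,298 → take DB $95,435. Book value $159,059.
Year 2: DB = ⌊$159,059 × 150%/4⌋ = $59,647; SL = ⌊$149,759/3⌋ = $49,919 → take DB $59,647. Book value $99,412.
Year 3: DB = ⌊$99,412 × 150%/4⌋ = $37,279; SL = ⌊$90,112/2⌋ = $45,056 → take SL $45,056. Book value $54,356.
Year 4 (final): $54,356 − $9,300 = $45,056. Book value $9,300.

$45,056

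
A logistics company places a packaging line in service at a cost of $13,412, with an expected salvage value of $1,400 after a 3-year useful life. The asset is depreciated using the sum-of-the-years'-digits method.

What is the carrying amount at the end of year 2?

Depreciable base = $13,412 − $1,400 = $12,012.
Sum of the years' digits = 3+2+1 = 6.
Year 1: $12,012 × 3/6 = $6,006. Book value $7,406.
Year 2: $12,012 × 2/6 = $4,004. Book value $3,402.

$3,402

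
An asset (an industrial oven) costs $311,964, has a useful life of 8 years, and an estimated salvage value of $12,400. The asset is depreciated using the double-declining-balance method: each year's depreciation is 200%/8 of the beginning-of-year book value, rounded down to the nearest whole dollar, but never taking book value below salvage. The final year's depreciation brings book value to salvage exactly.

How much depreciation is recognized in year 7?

Depreciable base = $311,964 − $12,400 = $299,564.
Year 1: ⌊$311,964 × 200%/8⌋ = $77,991. Book value $233,973.
Year 2: ⌊$233,973 × 200%/8⌋ = $58,493. Book value $175,480.
Year 3: ⌊$175,480 × 200%/8⌋ = $43,870. Book value $131,610.
Year 4: ⌊$131,610 × 200%/8⌋ = $32,902. Book value $98,708.
Year 5: ⌊$98,708 × 200%/8⌋ = $24,677. Book value $74,031.
Year 6: ⌊$74,031 × 200%/8⌋ = $18,507. Book value $55,524.
Year 7: ⌊$55,524 × 200%/8⌋ = $13,881. Book value $41,643.

$13,881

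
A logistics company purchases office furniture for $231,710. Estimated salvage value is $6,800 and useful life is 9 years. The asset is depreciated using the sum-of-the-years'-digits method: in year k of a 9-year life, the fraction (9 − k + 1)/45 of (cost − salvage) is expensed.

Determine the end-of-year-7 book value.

Depreciable base = $231,710 − $6,800 = $224,910.
Sum of the years' digits = 9+8+7+6+5+4+3+2+1 = 45.
Year 1: $224,910 × 9/45 = $44,982. Book value $186,728.
Year 2: $224,910 × 8/45 = $39,984. Book value $146,744.
Year 3: $224,910 × 7/45 = $34,986. Book value $111,758.
Year 4: $224,910 × 6/45 = $29,988. Book value $81,770.
Year 5: $224,910 × 5/45 = $24,990. Book value $56,780.
Year 6: $224,910 × 4/45 = $19,992. Book value $36,788.
Year 7: $224,910 × 3/45 = $14,994. Book value $21,794.

$21,794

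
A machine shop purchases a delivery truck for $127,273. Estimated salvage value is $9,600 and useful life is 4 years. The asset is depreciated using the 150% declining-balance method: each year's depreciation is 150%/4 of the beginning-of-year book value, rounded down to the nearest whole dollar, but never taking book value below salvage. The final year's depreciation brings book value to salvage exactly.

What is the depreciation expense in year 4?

$21,474

Depreciable base = $127,273 − $9,600 = $117,673.
Year 1: ⌊$127,273 × 150%/4⌋ = $47,727. Book value $79,546.
Year 2: ⌊$79,546 × 150%/4⌋ = $29,829. Book value $49,717.
Year 3: ⌊$49,717 × 150%/4⌋ = $18,643. Book value $31,074.
Year 4 (final): $31,074 − $9,600 = $21,474. Book value $9,600.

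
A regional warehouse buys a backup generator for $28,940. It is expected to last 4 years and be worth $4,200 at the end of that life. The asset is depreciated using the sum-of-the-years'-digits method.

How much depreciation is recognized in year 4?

$2,474

Depreciable base = $28,940 − $4,200 = $24,740.
Sum of the years' digits = 4+3+2+1 = 10.
Year 1: $24,740 × 4/10 = $9,896. Book value $19,044.
Year 2: $24,740 × 3/10 = $7,422. Book value $11,622.
Year 3: $24,740 × 2/10 = $4,948. Book value $6,674.
Year 4: $24,740 × 1/10 = $2,474. Book value $4,200.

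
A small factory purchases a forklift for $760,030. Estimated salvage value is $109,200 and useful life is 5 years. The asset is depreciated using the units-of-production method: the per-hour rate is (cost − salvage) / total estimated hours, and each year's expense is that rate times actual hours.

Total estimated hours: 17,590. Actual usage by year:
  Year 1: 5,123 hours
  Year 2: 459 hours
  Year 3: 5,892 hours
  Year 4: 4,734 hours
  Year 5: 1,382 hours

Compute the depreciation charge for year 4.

$175,158

Depreciable base = $760,030 − $109,200 = $650,830.
Rate = $650,830 / 17,590 hours = $37 per hour.
Year 1: 5,123 × $37 = $189,551. Book value $570,479.
Year 2: 459 × $37 = $16,983. Book value $553,496.
Year 3: 5,892 × $37 = $218,004. Book value $335,492.
Year 4: 4,734 × $37 = $175,158. Book value $160,334.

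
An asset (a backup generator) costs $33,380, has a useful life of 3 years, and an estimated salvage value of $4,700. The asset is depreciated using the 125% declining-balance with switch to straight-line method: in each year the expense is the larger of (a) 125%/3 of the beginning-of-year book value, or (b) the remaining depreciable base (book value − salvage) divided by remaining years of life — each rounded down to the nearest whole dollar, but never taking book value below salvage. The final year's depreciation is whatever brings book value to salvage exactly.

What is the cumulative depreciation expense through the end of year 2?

$22,021

Depreciable base = $33,380 − $4,700 = $28,680.
Year 1: DB = ⌊$33,380 × 125%/3⌋ = $13,908; SL = ⌊$28,680/3⌋ = $9,560 → take DB $13,908. Book value $19,472.
Year 2: DB = ⌊$19,472 × 125%/3⌋ = $8,113; SL = ⌊$14,772/2⌋ = $7,386 → take DB $8,113. Book value $11,359.
Accumulated through year 2 = $33,380 − $11,359 = $22,021.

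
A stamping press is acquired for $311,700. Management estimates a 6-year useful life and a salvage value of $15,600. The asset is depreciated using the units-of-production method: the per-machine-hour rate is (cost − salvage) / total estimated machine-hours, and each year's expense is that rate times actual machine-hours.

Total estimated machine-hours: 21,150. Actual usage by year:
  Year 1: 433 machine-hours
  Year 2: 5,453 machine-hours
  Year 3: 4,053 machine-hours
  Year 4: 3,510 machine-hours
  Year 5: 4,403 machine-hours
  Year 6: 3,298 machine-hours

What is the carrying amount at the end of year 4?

$123,414

Depreciable base = $311,700 − $15,600 = $296,100.
Rate = $296,100 / 21,150 machine-hours = $14 per machine-hour.
Year 1: 433 × $14 = $6,062. Book value $305,638.
Year 2: 5,453 × $14 = $76,342. Book value $229,296.
Year 3: 4,053 × $14 = $56,742. Book value $172,554.
Year 4: 3,510 × $14 = $49,140. Book value $123,414.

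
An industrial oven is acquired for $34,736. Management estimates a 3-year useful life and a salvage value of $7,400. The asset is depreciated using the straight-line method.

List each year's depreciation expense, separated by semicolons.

Depreciable base = $34,736 − $7,400 = $27,336.
Annual expense = $27,336 / 3 = $9,112.
End of year 1: book value $25,624.
End of year 2: book value $16,512.
End of year 3: book value $7,400.

$9,112; $9,112; $9,112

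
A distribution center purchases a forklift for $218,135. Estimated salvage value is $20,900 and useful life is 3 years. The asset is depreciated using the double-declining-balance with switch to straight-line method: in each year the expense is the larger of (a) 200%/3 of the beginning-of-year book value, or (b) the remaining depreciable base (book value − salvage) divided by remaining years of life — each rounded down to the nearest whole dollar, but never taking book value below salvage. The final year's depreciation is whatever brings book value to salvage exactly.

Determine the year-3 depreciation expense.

Depreciable base = $218,135 − $20,900 = $197,235.
Year 1: DB = ⌊$218,135 × 200%/3⌋ = $145,423; SL = ⌊$197,235/3⌋ = $65,745 → take DB $145,423. Book value $72,712.
Year 2: DB = ⌊$72,712 × 200%/3⌋ = $48,474; SL = ⌊$51,812/2⌋ = $25,906 → take DB $48,474. Book value $24,238.
Year 3 (final): $24,238 − $20,900 = $3,338. Book value $20,900.

$3,338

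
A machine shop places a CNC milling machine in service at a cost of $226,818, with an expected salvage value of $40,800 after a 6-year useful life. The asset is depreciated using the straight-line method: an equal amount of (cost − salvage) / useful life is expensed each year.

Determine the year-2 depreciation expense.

Depreciable base = $226,818 − $40,800 = $186,018.
Annual expense = $186,018 / 6 = $31,003.

$31,003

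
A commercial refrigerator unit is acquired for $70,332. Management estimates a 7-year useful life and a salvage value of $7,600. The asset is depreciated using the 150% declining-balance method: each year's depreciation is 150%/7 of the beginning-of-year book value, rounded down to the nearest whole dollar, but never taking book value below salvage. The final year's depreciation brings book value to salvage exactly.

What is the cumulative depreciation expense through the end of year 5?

Depreciable base = $70,332 − $7,600 = $62,732.
Year 1: ⌊$70,332 × 150%/7⌋ = $15,071. Book value $55,261.
Year 2: ⌊$55,261 × 150%/7⌋ = $11,841. Book value $43,420.
Year 3: ⌊$43,420 × 150%/7⌋ = $9,304. Book value $34,116.
Year 4: ⌊$34,116 × 150%/7⌋ = $7,310. Book value $26,806.
Year 5: ⌊$26,806 × 150%/7⌋ = $5,744. Book value $21,062.
Accumulated through year 5 = $70,332 − $21,062 = $49,270.

$49,270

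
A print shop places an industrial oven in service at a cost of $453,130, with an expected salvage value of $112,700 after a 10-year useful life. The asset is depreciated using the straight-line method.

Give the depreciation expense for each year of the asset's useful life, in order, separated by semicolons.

Depreciable base = $453,130 − $112,700 = $340,430.
Annual expense = $340,430 / 10 = $34,043.
End of year 1: book value $419,087.
End of year 2: book value $385,044.
End of year 3: book value $351,001.
End of year 4: book value $316,958.
End of year 5: book value $282,915.
End of year 6: book value $248,872.
End of year 7: book value $214,829.
End of year 8: book value $180,786.
End of year 9: book value $146,743.
End of year 10: book value $112,700.

$34,043; $34,043; $34,043; $34,043; $34,043; $34,043; $34,043; $34,043; $34,043; $34,043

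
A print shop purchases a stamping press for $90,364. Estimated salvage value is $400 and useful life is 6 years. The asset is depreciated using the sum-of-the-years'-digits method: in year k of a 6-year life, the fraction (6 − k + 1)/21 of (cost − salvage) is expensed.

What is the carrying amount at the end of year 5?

$4,684

Depreciable base = $90,364 − $400 = $89,964.
Sum of the years' digits = 6+5+4+3+2+1 = 21.
Year 1: $89,964 × 6/21 = $25,704. Book value $64,660.
Year 2: $89,964 × 5/21 = $21,420. Book value $43,240.
Year 3: $89,964 × 4/21 = $17,136. Book value $26,104.
Year 4: $89,964 × 3/21 = $12,852. Book value $13,252.
Year 5: $89,964 × 2/21 = $8,568. Book value $4,684.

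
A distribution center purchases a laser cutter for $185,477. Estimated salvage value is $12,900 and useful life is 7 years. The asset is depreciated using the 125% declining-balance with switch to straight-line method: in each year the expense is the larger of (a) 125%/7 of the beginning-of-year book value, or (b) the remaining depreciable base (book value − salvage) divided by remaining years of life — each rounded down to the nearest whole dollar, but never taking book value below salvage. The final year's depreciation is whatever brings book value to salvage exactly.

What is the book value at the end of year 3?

Depreciable base = $185,477 − $12,900 = $172,577.
Year 1: DB = ⌊$185,477 × 125%/7⌋ = $33,120; SL = ⌊$172,577/7⌋ = $24,653 → take DB $33,120. Book value $152,357.
Year 2: DB = ⌊$152,357 × 125%/7⌋ = $27,206; SL = ⌊$139,457/6⌋ = $23,242 → take DB $27,206. Book value $125,151.
Year 3: DB = ⌊$125,151 × 125%/7⌋ = $22,348; SL = ⌊$112,251/5⌋ = $22,450 → take SL $22,450. Book value $102,701.

$102,701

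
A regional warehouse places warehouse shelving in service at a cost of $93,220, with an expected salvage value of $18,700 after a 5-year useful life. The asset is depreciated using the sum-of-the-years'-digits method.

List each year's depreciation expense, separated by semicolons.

$24,840; $19,872; $14,904; $9,936; $4,968

Depreciable base = $93,220 − $18,700 = $74,520.
Sum of the years' digits = 5+4+3+2+1 = 15.
Year 1: $74,520 × 5/15 = $24,840. Book value $68,380.
Year 2: $74,520 × 4/15 = $19,872. Book value $48,508.
Year 3: $74,520 × 3/15 = $14,904. Book value $33,604.
Year 4: $74,520 × 2/15 = $9,936. Book value $23,668.
Year 5: $74,520 × 1/15 = $4,968. Book value $18,700.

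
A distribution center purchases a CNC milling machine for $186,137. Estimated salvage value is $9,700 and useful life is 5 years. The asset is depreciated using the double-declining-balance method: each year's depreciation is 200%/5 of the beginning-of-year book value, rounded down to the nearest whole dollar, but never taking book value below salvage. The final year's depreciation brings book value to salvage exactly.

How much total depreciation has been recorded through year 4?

$162,013

Depreciable base = $186,137 − $9,700 = $176,437.
Year 1: ⌊$186,137 × 200%/5⌋ = $74,454. Book value $111,683.
Year 2: ⌊$111,683 × 200%/5⌋ = $44,673. Book value $67,010.
Year 3: ⌊$67,010 × 200%/5⌋ = $26,804. Book value $40,206.
Year 4: ⌊$40,206 × 200%/5⌋ = $16,082. Book value $24,124.
Accumulated through year 4 = $186,137 − $24,124 = $162,013.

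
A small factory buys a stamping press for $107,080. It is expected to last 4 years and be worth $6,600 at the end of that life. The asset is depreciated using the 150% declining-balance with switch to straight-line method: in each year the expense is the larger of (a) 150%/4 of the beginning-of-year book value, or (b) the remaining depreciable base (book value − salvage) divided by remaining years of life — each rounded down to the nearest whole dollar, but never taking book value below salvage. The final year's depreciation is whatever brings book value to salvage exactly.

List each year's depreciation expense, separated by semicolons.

Depreciable base = $107,080 − $6,600 = $100,480.
Year 1: DB = ⌊$107,080 × 150%/4⌋ = $40,155; SL = ⌊$100,480/4⌋ = $25,120 → take DB $40,155. Book value $66,925.
Year 2: DB = ⌊$66,925 × 150%/4⌋ = $25,096; SL = ⌊$60,325/3⌋ = $20,108 → take DB $25,096. Book value $41,829.
Year 3: DB = ⌊$41,829 × 150%/4⌋ = $15,685; SL = ⌊$35,229/2⌋ = $17,614 → take SL $17,614. Book value $24,215.
Year 4 (final): $24,215 − $6,600 = $17,615. Book value $6,600.

$40,155; $25,096; $17,614; $17,615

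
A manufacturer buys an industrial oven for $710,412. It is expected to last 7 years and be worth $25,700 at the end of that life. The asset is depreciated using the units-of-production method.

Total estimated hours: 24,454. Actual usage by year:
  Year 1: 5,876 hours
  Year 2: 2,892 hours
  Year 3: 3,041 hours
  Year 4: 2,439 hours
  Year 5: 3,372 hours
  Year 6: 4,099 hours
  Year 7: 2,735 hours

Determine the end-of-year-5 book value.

$217,052

Depreciable base = $710,412 − $25,700 = $684,712.
Rate = $684,712 / 24,454 hours = $28 per hour.
Year 1: 5,876 × $28 = $164,528. Book value $545,884.
Year 2: 2,892 × $28 = $80,976. Book value $464,908.
Year 3: 3,041 × $28 = $85,148. Book value $379,760.
Year 4: 2,439 × $28 = $68,292. Book value $311,468.
Year 5: 3,372 × $28 = $94,416. Book value $217,052.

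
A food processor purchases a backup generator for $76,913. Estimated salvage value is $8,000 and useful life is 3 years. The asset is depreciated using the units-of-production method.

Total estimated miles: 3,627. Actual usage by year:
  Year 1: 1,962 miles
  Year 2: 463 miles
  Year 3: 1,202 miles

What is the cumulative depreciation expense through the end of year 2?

Depreciable base = $76,913 − $8,000 = $68,913.
Rate = $68,913 / 3,627 miles = $19 per mile.
Year 1: 1,962 × $19 = $37,278. Book value $39,635.
Year 2: 463 × $19 = $8,797. Book value $30,838.
Accumulated through year 2 = $76,913 − $30,838 = $46,075.

$46,075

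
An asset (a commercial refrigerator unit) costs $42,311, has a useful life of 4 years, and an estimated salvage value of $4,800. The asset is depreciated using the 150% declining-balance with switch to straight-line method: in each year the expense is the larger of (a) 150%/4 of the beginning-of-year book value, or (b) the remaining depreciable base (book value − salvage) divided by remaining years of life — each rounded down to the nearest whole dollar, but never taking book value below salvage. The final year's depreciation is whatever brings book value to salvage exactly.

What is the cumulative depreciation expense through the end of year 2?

$25,782

Depreciable base = $42,311 − $4,800 = $37,511.
Year 1: DB = ⌊$42,311 × 150%/4⌋ = $15,866; SL = ⌊$37,511/4⌋ = $9,377 → take DB $15,866. Book value $26,445.
Year 2: DB = ⌊$26,445 × 150%/4⌋ = $9,916; SL = ⌊$21,645/3⌋ = $7,215 → take DB $9,916. Book value $16,529.
Accumulated through year 2 = $42,311 − $16,529 = $25,782.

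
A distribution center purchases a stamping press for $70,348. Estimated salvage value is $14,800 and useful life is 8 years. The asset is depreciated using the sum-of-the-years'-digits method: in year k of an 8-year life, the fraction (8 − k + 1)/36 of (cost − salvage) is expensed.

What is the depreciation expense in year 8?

Depreciable base = $70,348 − $14,800 = $55,548.
Sum of the years' digits = 8+7+6+5+4+3+2+1 = 36.
Year 1: $55,548 × 8/36 = $12,344. Book value $58,004.
Year 2: $55,548 × 7/36 = $10,801. Book value $47,203.
Year 3: $55,548 × 6/36 = $9,258. Book value $37,945.
Year 4: $55,548 × 5/36 = $7,715. Book value $30,230.
Year 5: $55,548 × 4/36 = $6,172. Book value $24,058.
Year 6: $55,548 × 3/36 = $4,629. Book value $19,429.
Year 7: $55,548 × 2/36 = $3,086. Book value $16,343.
Year 8: $55,548 × 1/36 = $1,543. Book value $14,800.

$1,543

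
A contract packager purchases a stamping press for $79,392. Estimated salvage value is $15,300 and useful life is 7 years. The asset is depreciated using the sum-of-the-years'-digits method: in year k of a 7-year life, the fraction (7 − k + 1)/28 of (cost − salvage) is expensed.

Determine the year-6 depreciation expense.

Depreciable base = $79,392 − $15,300 = $64,092.
Sum of the years' digits = 7+6+5+4+3+2+1 = 28.
Year 1: $64,092 × 7/28 = $16,023. Book value $63,369.
Year 2: $64,092 × 6/28 = $13,734. Book value $49,635.
Year 3: $64,092 × 5/28 = $11,445. Book value $38,190.
Year 4: $64,092 × 4/28 = $9,156. Book value $29,034.
Year 5: $64,092 × 3/28 = $6,867. Book value $22,167.
Year 6: $64,092 × 2/28 = $4,578. Book value $17,589.

$4,578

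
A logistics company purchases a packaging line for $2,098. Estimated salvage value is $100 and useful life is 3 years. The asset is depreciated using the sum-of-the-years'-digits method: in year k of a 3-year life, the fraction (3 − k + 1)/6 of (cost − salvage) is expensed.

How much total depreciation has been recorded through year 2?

$1,665

Depreciable base = $2,098 − $100 = $1,998.
Sum of the years' digits = 3+2+1 = 6.
Year 1: $1,998 × 3/6 = $999. Book value $1,099.
Year 2: $1,998 × 2/6 = $666. Book value $433.
Accumulated through year 2 = $2,098 − $433 = $1,665.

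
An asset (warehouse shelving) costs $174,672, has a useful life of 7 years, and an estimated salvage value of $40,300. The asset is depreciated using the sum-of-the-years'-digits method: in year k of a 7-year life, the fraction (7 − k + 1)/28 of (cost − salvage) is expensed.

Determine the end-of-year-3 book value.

$88,290

Depreciable base = $174,672 − $40,300 = $134,372.
Sum of the years' digits = 7+6+5+4+3+2+1 = 28.
Year 1: $134,372 × 7/28 = $33,593. Book value $141,079.
Year 2: $134,372 × 6/28 = $28,794. Book value $112,285.
Year 3: $134,372 × 5/28 = $23,995. Book value $88,290.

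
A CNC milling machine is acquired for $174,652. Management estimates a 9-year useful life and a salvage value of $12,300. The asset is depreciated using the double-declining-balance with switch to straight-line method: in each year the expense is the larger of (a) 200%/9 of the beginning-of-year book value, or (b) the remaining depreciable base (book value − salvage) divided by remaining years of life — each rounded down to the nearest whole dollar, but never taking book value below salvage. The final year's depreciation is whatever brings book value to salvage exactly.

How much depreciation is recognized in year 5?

$14,203

Depreciable base = $174,652 − $12,300 = $162,352.
Year 1: DB = ⌊$174,652 × 200%/9⌋ = $38,811; SL = ⌊$162,352/9⌋ = $18,039 → take DB $38,811. Book value $135,841.
Year 2: DB = ⌊$135,841 × 200%/9⌋ = $30,186; SL = ⌊$123,541/8⌋ = $15,442 → take DB $30,186. Book value $105,655.
Year 3: DB = ⌊$105,655 × 200%/9⌋ = $23,478; SL = ⌊$93,355/7⌋ = $13,336 → take DB $23,478. Book value $82,177.
Year 4: DB = ⌊$82,177 × 200%/9⌋ = $18,261; SL = ⌊$69,877/6⌋ = $11,646 → take DB $18,261. Book value $63,916.
Year 5: DB = ⌊$63,916 × 200%/9⌋ = $14,203; SL = ⌊$51,616/5⌋ = $10,323 → take DB $14,203. Book value $49,713.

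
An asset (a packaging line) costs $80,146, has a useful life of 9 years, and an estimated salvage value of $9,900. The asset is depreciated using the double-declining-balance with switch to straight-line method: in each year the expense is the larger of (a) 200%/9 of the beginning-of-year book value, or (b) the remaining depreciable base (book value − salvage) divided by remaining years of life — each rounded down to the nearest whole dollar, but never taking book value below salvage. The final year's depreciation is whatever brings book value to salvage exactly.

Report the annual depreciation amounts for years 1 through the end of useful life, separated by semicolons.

Depreciable base = $80,146 − $9,900 = $70,246.
Year 1: DB = ⌊$80,146 × 200%/9⌋ = $17,810; SL = ⌊$70,246/9⌋ = $7,805 → take DB $17,810. Book value $62,336.
Year 2: DB = ⌊$62,336 × 200%/9⌋ = $13,852; SL = ⌊$52,436/8⌋ = $6,554 → take DB $13,852. Book value $48,484.
Year 3: DB = ⌊$48,484 × 200%/9⌋ = $10,774; SL = ⌊$38,584/7⌋ = $5,512 → take DB $10,774. Book value $37,710.
Year 4: DB = ⌊$37,710 × 200%/9⌋ = $8,380; SL = ⌊$27,810/6⌋ = $4,635 → take DB $8,380. Book value $29,330.
Year 5: DB = ⌊$29,330 × 200%/9⌋ = $6,517; SL = ⌊$19,430/5⌋ = $3,886 → take DB $6,517. Book value $22,813.
Year 6: DB = ⌊$22,813 × 200%/9⌋ = $5,069; SL = ⌊$12,913/4⌋ = $3,228 → take DB $5,069. Book value $17,744.
Year 7: DB = ⌊$17,744 × 200%/9⌋ = $3,943; SL = ⌊$7,844/3⌋ = $2,614 → take DB $3,943. Book value $13,801.
Year 8: DB = ⌊$13,801 × 200%/9⌋ = $3,066; SL = ⌊$3,901/2⌋ = $1,950 → take DB $3,066. Book value $10,735.
Year 9 (final): $10,735 − $9,900 = $835. Book value $9,900.

$17,810; $13,852; $10,774; $8,380; $6,517; $5,069; $3,943; $3,066; $835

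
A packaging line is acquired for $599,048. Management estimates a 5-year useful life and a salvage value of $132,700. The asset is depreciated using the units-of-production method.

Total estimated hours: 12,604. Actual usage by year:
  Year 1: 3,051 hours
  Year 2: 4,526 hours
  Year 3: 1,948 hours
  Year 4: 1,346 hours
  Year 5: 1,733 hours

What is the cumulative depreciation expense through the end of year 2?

Depreciable base = $599,048 − $132,700 = $466,348.
Rate = $466,348 / 12,604 hours = $37 per hour.
Year 1: 3,051 × $37 = $112,887. Book value $486,161.
Year 2: 4,526 × $37 = $167,462. Book value $318,699.
Accumulated through year 2 = $599,048 − $318,699 = $280,349.

$280,349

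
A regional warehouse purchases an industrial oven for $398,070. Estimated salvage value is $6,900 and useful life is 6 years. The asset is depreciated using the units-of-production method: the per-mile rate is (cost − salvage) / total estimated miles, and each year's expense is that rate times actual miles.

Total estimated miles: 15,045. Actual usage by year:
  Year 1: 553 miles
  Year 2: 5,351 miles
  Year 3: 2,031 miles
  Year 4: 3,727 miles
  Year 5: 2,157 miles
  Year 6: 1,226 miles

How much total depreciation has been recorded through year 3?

$206,310

Depreciable base = $398,070 − $6,900 = $391,170.
Rate = $391,170 / 15,045 miles = $26 per mile.
Year 1: 553 × $26 = $14,378. Book value $383,692.
Year 2: 5,351 × $26 = $139,126. Book value $244,566.
Year 3: 2,031 × $26 = $52,806. Book value $191,760.
Accumulated through year 3 = $398,070 − $191,760 = $206,310.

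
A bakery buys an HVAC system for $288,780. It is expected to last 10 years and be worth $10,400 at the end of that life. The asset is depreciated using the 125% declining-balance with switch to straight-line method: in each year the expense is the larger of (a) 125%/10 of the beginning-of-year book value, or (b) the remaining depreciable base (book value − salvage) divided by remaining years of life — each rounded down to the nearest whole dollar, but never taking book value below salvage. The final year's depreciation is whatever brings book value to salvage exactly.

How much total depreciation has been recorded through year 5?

$147,621

Depreciable base = $288,780 − $10,400 = $278,380.
Year 1: DB = ⌊$288,780 × 125%/10⌋ = $36,097; SL = ⌊$278,380/10⌋ = $27,838 → take DB $36,097. Book value $252,683.
Year 2: DB = ⌊$252,683 × 125%/10⌋ = $31,585; SL = ⌊$242,283/9⌋ = $26,920 → take DB $31,585. Book value $221,098.
Year 3: DB = ⌊$221,098 × 125%/10⌋ = $27,637; SL = ⌊$210,698/8⌋ = $26,337 → take DB $27,637. Book value $193,461.
Year 4: DB = ⌊$193,461 × 125%/10⌋ = $24,182; SL = ⌊$183,061/7⌋ = $26,151 → take SL $26,151. Book value $167,310.
Year 5: DB = ⌊$167,310 × 125%/10⌋ = $20,913; SL = ⌊$156,910/6⌋ = $26,151 → take SL $26,151. Book value $141,159.
Accumulated through year 5 = $288,780 − $141,159 = $147,621.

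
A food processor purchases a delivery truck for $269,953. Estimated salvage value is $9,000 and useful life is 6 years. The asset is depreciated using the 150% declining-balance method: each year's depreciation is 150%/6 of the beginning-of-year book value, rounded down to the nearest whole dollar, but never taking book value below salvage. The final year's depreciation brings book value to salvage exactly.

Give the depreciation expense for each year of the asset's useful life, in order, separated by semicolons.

$67,488; $50,616; $37,962; $28,471; $21,354; $55,062

Depreciable base = $269,953 − $9,000 = $260,953.
Year 1: ⌊$269,953 × 150%/6⌋ = $67,488. Book value $202,465.
Year 2: ⌊$202,465 × 150%/6⌋ = $50,616. Book value $151,849.
Year 3: ⌊$151,849 × 150%/6⌋ = $37,962. Book value $113,887.
Year 4: ⌊$113,887 × 150%/6⌋ = $28,471. Book value $85,416.
Year 5: ⌊$85,416 × 150%/6⌋ = $21,354. Book value $64,062.
Year 6 (final): $64,062 − $9,000 = $55,062. Book value $9,000.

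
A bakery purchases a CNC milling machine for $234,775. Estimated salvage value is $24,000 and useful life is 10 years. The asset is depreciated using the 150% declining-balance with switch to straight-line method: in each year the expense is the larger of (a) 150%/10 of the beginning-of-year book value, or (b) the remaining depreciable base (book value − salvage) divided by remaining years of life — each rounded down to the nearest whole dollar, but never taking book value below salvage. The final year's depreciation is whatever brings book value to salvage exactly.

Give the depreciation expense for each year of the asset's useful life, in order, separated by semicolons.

Depreciable base = $234,775 − $24,000 = $210,775.
Year 1: DB = ⌊$234,775 × 150%/10⌋ = $35,216; SL = ⌊$210,775/10⌋ = $21,077 → take DB $35,216. Book value $199,559.
Year 2: DB = ⌊$199,559 × 150%/10⌋ = $29,933; SL = ⌊$175,559/9⌋ = $19,506 → take DB $29,933. Book value $169,626.
Year 3: DB = ⌊$169,626 × 150%/10⌋ = $25,443; SL = ⌊$145,626/8⌋ = $18,203 → take DB $25,443. Book value $144,183.
Year 4: DB = ⌊$144,183 × 150%/10⌋ = $21,627; SL = ⌊$120,183/7⌋ = $17,169 → take DB $21,627. Book value $122,556.
Year 5: DB = ⌊$122,556 × 150%/10⌋ = $18,383; SL = ⌊$98,556/6⌋ = $16,426 → take DB $18,383. Book value $104,173.
Year 6: DB = ⌊$104,173 × 150%/10⌋ = $15,625; SL = ⌊$80,173/5⌋ = $16,034 → take SL $16,034. Book value $88,139.
Year 7: DB = ⌊$88,139 × 150%/10⌋ = $13,220; SL = ⌊$64,139/4⌋ = $16,034 → take SL $16,034. Book value $72,105.
Year 8: DB = ⌊$72,105 × 150%/10⌋ = $10,815; SL = ⌊$48,105/3⌋ = $16,035 → take SL $16,035. Book value $56,070.
Year 9: DB = ⌊$56,070 × 150%/10⌋ = $8,410; SL = ⌊$32,070/2⌋ = $16,035 → take SL $16,035. Book value $40,035.
Year 10 (final): $40,035 − $24,000 = $16,035. Book value $24,000.

$35,216; $29,933; $25,443; $21,627; $18,383; $16,034; $16,034; $16,035; $16,035; $16,035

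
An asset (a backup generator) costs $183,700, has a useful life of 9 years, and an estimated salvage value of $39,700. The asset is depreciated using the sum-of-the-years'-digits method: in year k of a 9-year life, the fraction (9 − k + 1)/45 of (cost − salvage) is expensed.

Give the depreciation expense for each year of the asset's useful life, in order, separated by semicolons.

Depreciable base = $183,700 − $39,700 = $144,000.
Sum of the years' digits = 9+8+7+6+5+4+3+2+1 = 45.
Year 1: $144,000 × 9/45 = $28,800. Book value $154,900.
Year 2: $144,000 × 8/45 = $25,600. Book value $129,300.
Year 3: $144,000 × 7/45 = $22,400. Book value $106,900.
Year 4: $144,000 × 6/45 = $19,200. Book value $87,700.
Year 5: $144,000 × 5/45 = $16,000. Book value $71,700.
Year 6: $144,000 × 4/45 = $12,800. Book value $58,900.
Year 7: $144,000 × 3/45 = $9,600. Book value $49,300.
Year 8: $144,000 × 2/45 = $6,400. Book value $42,900.
Year 9: $144,000 × 1/45 = $3,200. Book value $39,700.

$28,800; $25,600; $22,400; $19,200; $16,000; $12,800; $9,600; $6,400; $3,200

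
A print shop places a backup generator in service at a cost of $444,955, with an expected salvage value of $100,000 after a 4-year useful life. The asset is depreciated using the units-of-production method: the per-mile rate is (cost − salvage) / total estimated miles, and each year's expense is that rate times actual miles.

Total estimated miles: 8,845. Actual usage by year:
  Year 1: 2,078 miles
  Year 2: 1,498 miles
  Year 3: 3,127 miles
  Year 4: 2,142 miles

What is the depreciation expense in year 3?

Depreciable base = $444,955 − $100,000 = $344,955.
Rate = $344,955 / 8,845 miles = $39 per mile.
Year 1: 2,078 × $39 = $81,042. Book value $363,913.
Year 2: 1,498 × $39 = $58,422. Book value $305,491.
Year 3: 3,127 × $39 = $121,953. Book value $183,538.

$121,953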